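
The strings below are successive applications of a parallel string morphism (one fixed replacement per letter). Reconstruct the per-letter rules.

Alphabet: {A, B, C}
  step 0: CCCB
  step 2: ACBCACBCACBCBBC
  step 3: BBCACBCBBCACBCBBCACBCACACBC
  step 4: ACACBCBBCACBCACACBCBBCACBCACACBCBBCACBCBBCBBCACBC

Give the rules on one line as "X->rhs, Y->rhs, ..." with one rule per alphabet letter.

  step 3 ⇒ step 4: BBCACBCBBCACBCBBCACBCACACBC ⇒ AC·AC·BC·B·BC·AC·BC·AC·AC·BC·B·BC·AC·BC·AC·AC·BC·B·BC·AC·BC·B·BC·B·BC·AC·BC
    A ↦ B
    B ↦ AC
    C ↦ BC

A->B, B->AC, C->BC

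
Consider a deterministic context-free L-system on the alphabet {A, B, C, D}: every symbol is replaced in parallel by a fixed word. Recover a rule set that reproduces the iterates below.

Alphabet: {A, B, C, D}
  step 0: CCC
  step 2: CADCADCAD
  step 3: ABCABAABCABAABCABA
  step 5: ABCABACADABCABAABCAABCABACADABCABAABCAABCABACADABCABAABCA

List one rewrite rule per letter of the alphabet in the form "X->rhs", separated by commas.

A->CA, B->D, C->AB, D->BA

  step 2 ⇒ step 3: CADCADCAD ⇒ AB·CA·BA·AB·CA·BA·AB·CA·BA
    A ↦ CA
    C ↦ AB
    D ↦ BA
    B ↦ D  (constrained at step 3)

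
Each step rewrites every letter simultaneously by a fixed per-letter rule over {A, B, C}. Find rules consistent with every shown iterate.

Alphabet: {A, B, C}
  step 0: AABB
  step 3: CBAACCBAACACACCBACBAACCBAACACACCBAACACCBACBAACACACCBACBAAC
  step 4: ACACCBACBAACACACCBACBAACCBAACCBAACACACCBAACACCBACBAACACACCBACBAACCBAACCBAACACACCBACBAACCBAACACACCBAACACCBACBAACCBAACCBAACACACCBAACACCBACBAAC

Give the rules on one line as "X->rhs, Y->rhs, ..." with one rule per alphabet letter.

A->CBA, B->AC, C->AC

  step 3 ⇒ step 4: CBAACCBAACACACCBACBAACCBAACACACCBAACACCBACBAACACACCBACBAAC ⇒ AC·AC·CBA·CBA·AC·AC·AC·CBA·CBA·AC·CBA·AC·CBA·AC·AC·AC·CBA·AC·AC·CBA·CBA·AC·AC·AC·CBA·CBA·AC·CBA·AC·CBA·AC·AC·AC·CBA·CBA·AC·CBA·AC·AC·AC·CBA·AC·AC·CBA·CBA·AC·CBA·AC·CBA·AC·AC·AC·CBA·AC·AC·CBA·CBA·AC
    A ↦ CBA
    B ↦ AC
    C ↦ AC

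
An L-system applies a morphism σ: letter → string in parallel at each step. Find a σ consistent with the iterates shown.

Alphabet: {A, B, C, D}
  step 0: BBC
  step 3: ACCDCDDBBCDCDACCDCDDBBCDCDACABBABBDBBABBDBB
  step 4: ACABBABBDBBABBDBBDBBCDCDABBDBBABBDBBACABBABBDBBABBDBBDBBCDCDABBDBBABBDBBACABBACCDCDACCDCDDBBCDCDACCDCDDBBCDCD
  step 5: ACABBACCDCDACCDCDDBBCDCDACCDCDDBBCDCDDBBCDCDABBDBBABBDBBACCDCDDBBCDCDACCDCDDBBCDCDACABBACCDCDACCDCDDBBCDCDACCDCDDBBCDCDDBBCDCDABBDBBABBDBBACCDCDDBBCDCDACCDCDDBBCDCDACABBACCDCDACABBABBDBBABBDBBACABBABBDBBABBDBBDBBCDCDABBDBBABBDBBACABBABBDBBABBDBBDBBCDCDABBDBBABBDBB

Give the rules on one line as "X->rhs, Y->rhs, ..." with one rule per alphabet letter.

A->AC, B->CD, C->ABB, D->DBB

  step 4 ⇒ step 5: ACABBABBDBBABBDBBDBBCDCDABBDBBABBDBBACABBABBDBBABBDBBDBBCDCDABBDBBABBDBBACABBACCDCDACCDCDDBBCDCDACCDCDDBBCDCD ⇒ AC·ABB·AC·CD·CD·AC·CD·CD·DBB·CD·CD·AC·CD·CD·DBB·CD·CD·DBB·CD·CD·ABB·DBB·ABB·DBB·AC·CD·CD·DBB·CD·CD·AC·CD·CD·DBB·CD·CD·AC·ABB·AC·CD·CD·AC·CD·CD·DBB·CD·CD·AC·CD·CD·DBB·CD·CD·DBB·CD·CD·ABB·DBB·ABB·DBB·AC·CD·CD·DBB·CD·CD·AC·CD·CD·DBB·CD·CD·AC·ABB·AC·CD·CD·AC·ABB·ABB·DBB·ABB·DBB·AC·ABB·ABB·DBB·ABB·DBB·DBB·CD·CD·ABB·DBB·ABB·DBB·AC·ABB·ABB·DBB·ABB·DBB·DBB·CD·CD·ABB·DBB·ABB·DBB
    A ↦ AC
    B ↦ CD
    C ↦ ABB
    D ↦ DBB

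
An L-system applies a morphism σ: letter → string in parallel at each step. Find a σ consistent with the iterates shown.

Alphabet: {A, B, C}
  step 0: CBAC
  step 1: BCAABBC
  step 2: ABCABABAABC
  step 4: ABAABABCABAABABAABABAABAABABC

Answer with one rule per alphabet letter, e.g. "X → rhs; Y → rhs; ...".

  step 1 ⇒ step 2: BCAABBC ⇒ A·BC·AB·AB·A·A·BC
    A ↦ AB
    B ↦ A
    C ↦ BC

A->AB, B->A, C->BC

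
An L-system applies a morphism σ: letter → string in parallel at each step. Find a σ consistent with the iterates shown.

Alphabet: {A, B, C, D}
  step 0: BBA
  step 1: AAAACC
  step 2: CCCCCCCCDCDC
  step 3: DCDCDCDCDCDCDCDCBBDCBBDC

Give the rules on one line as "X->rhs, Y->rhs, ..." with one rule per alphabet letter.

  step 2 ⇒ step 3: CCCCCCCCDCDC ⇒ DC·DC·DC·DC·DC·DC·DC·DC·BB·DC·BB·DC
    C ↦ DC
    D ↦ BB
  step 0 ⇒ step 1: BBA ⇒ AA·AA·CC
    A ↦ CC
  step 0 ⇒ step 1: BBA ⇒ AA·AA·CC
    B ↦ AA

A->CC, B->AA, C->DC, D->BB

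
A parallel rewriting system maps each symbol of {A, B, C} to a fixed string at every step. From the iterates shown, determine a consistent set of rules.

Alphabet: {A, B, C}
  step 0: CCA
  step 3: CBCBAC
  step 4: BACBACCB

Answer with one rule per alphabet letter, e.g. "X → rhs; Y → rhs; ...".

A->C, B->AC, C->B

  step 3 ⇒ step 4: CBCBAC ⇒ B·AC·B·AC·C·B
    A ↦ C
    B ↦ AC
    C ↦ B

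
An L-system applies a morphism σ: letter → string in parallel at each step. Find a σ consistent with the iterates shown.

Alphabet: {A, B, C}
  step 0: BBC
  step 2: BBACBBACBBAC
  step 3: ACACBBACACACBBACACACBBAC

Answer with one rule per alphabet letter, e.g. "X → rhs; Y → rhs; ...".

  step 2 ⇒ step 3: BBACBBACBBAC ⇒ AC·AC·BB·AC·AC·AC·BB·AC·AC·AC·BB·AC
    A ↦ BB
    B ↦ AC
    C ↦ AC

A->BB, B->AC, C->AC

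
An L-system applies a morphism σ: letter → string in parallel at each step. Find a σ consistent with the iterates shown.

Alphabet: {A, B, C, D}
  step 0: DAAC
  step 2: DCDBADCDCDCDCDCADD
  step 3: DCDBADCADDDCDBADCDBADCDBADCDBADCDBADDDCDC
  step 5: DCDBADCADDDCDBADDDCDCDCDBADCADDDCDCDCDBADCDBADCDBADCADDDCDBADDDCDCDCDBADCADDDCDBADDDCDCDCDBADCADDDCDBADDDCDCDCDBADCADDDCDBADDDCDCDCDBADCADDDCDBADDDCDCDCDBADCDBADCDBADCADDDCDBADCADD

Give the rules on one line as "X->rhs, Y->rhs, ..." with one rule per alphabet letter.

  step 2 ⇒ step 3: DCDBADCDCDCDCDCADD ⇒ DC·DBA·DC·A·DD·DC·DBA·DC·DBA·DC·DBA·DC·DBA·DC·DBA·DD·DC·DC
    A ↦ DD
    B ↦ A
    C ↦ DBA
    D ↦ DC

A->DD, B->A, C->DBA, D->DC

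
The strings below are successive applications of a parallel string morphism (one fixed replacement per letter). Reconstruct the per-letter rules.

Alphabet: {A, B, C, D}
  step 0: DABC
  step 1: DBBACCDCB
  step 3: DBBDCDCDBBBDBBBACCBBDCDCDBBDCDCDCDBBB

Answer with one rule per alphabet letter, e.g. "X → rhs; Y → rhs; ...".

  step 0 ⇒ step 1: DABC ⇒ DBB·ACC·DC·B
    A ↦ ACC
    B ↦ DC
    C ↦ B
    D ↦ DBB

A->ACC, B->DC, C->B, D->DBB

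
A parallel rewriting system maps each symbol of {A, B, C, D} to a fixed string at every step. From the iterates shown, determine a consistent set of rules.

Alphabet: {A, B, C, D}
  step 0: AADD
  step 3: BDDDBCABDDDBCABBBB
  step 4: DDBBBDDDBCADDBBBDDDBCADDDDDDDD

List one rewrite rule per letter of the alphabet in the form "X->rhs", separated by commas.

A->CA, B->DD, C->DB, D->B

  step 3 ⇒ step 4: BDDDBCABDDDBCABBBB ⇒ DD·B·B·B·DD·DB·CA·DD·B·B·B·DD·DB·CA·DD·DD·DD·DD
    A ↦ CA
    B ↦ DD
    C ↦ DB
    D ↦ B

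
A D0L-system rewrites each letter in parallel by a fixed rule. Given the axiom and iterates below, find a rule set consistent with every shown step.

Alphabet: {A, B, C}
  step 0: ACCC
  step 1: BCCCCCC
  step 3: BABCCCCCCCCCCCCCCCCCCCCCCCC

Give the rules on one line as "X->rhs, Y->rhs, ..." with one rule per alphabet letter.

  step 0 ⇒ step 1: ACCC ⇒ B·CC·CC·CC
    A ↦ B
    C ↦ CC
    B ↦ BA  (constrained at step 1)

A->B, B->BA, C->CC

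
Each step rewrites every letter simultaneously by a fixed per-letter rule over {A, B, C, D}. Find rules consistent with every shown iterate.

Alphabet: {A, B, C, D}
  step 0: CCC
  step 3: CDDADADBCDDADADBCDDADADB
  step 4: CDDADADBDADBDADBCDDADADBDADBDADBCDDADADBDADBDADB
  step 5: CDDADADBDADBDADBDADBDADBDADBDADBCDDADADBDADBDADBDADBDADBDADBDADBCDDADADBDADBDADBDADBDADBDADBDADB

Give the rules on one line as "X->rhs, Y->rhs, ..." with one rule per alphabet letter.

A->DB, B->DB, C->CD, D->DA

  step 4 ⇒ step 5: CDDADADBDADBDADBCDDADADBDADBDADBCDDADADBDADBDADB ⇒ CD·DA·DA·DB·DA·DB·DA·DB·DA·DB·DA·DB·DA·DB·DA·DB·CD·DA·DA·DB·DA·DB·DA·DB·DA·DB·DA·DB·DA·DB·DA·DB·CD·DA·DA·DB·DA·DB·DA·DB·DA·DB·DA·DB·DA·DB·DA·DB
    A ↦ DB
    B ↦ DB
    C ↦ CD
    D ↦ DA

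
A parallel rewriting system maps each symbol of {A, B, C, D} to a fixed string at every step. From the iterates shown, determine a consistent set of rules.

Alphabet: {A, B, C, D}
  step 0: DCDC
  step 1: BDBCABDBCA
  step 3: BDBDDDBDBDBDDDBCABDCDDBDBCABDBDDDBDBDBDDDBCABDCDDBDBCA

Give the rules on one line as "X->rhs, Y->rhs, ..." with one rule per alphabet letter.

  step 0 ⇒ step 1: DCDC ⇒ BD·BCA·BD·BCA
    C ↦ BCA
    D ↦ BD
    A ↦ BDC  (constrained at step 1)
    B ↦ DD  (constrained at step 1)

A->BDC, B->DD, C->BCA, D->BD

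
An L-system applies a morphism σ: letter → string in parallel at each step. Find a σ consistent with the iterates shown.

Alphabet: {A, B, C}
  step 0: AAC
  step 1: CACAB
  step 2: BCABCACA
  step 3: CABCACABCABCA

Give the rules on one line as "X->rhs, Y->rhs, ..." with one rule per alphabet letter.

A->CA, B->CA, C->B

  step 2 ⇒ step 3: BCABCACA ⇒ CA·B·CA·CA·B·CA·B·CA
    A ↦ CA
    B ↦ CA
    C ↦ B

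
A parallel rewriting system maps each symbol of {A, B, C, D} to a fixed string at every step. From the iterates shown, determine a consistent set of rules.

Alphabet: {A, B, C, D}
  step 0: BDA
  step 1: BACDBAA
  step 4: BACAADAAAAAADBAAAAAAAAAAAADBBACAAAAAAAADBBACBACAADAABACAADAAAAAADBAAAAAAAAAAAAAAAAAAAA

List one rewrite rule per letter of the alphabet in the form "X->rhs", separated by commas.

  step 0 ⇒ step 1: BDA ⇒ BAC·DB·AA
    A ↦ AA
    B ↦ BAC
    D ↦ DB
    C ↦ DAA  (constrained at step 1)

A->AA, B->BAC, C->DAA, D->DB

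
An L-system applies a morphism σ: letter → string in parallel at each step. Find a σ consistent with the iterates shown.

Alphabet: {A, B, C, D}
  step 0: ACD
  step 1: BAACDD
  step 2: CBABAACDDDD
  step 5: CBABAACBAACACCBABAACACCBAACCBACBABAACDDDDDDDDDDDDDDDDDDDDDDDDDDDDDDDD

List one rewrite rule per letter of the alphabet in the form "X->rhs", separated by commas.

A->BA, B->C, C->AC, D->DD

  step 1 ⇒ step 2: BAACDD ⇒ C·BA·BA·AC·DD·DD
    A ↦ BA
    B ↦ C
    C ↦ AC
    D ↦ DD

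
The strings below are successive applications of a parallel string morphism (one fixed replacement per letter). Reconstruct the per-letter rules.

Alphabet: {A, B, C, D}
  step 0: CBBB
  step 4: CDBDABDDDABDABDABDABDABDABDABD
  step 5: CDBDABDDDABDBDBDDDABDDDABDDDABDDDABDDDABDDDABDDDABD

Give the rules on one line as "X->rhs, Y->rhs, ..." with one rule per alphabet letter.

  step 4 ⇒ step 5: CDBDABDDDABDABDABDABDABDABDABD ⇒ CD·BD·A·BD·DD·A·BD·BD·BD·DD·A·BD·DD·A·BD·DD·A·BD·DD·A·BD·DD·A·BD·DD·A·BD·DD·A·BD
    A ↦ DD
    B ↦ A
    C ↦ CD
    D ↦ BD

A->DD, B->A, C->CD, D->BD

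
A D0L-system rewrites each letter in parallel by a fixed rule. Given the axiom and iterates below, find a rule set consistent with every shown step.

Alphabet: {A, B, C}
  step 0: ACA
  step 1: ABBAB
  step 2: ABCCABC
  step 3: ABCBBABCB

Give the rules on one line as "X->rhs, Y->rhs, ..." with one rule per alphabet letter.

  step 2 ⇒ step 3: ABCCABC ⇒ AB·C·B·B·AB·C·B
    A ↦ AB
    B ↦ C
    C ↦ B

A->AB, B->C, C->B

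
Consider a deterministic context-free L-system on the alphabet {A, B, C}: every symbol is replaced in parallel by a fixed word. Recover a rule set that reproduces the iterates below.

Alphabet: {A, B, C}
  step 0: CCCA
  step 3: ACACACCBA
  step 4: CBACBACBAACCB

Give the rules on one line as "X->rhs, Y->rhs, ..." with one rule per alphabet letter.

  step 3 ⇒ step 4: ACACACCBA ⇒ CB·A·CB·A·CB·A·A·C·CB
    A ↦ CB
    B ↦ C
    C ↦ A

A->CB, B->C, C->A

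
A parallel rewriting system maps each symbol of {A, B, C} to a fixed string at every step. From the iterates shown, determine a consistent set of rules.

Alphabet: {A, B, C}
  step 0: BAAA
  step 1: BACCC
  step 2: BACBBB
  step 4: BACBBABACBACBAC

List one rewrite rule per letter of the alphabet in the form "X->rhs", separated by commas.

  step 1 ⇒ step 2: BACCC ⇒ BA·C·B·B·B
    A ↦ C
    B ↦ BA
    C ↦ B

A->C, B->BA, C->B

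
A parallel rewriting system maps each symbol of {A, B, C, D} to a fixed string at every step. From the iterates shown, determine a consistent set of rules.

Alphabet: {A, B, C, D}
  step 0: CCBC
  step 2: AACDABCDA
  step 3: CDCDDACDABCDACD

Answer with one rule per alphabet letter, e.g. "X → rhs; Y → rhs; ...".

A->CD, B->ABC, C->D, D->A

  step 2 ⇒ step 3: AACDABCDA ⇒ CD·CD·D·A·CD·ABC·D·A·CD
    A ↦ CD
    B ↦ ABC
    C ↦ D
    D ↦ A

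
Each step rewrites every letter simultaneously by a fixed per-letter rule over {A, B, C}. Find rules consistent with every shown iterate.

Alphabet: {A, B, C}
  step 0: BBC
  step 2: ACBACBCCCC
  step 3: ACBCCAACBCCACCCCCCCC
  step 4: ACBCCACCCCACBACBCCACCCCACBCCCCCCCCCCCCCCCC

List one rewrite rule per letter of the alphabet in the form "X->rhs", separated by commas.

A->ACB, B->A, C->CC

  step 3 ⇒ step 4: ACBCCAACBCCACCCCCCCC ⇒ ACB·CC·A·CC·CC·ACB·ACB·CC·A·CC·CC·ACB·CC·CC·CC·CC·CC·CC·CC·CC
    A ↦ ACB
    B ↦ A
    C ↦ CC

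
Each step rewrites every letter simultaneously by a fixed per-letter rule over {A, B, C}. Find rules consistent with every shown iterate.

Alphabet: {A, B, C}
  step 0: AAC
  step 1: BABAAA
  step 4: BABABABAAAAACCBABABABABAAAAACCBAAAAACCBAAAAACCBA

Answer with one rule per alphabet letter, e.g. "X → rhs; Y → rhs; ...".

  step 0 ⇒ step 1: AAC ⇒ BA·BA·AA
    A ↦ BA
    C ↦ AA
    B ↦ CC  (constrained at step 1)

A->BA, B->CC, C->AA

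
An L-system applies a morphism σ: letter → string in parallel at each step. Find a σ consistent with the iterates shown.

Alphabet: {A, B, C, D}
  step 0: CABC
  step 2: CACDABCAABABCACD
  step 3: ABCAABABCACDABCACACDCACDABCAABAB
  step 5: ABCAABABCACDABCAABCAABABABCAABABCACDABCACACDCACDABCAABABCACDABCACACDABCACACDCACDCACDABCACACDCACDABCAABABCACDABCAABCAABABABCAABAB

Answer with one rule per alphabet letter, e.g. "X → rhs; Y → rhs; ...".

  step 2 ⇒ step 3: CACDABCAABABCACD ⇒ AB·CA·AB·AB·CA·CD·AB·CA·CA·CD·CA·CD·AB·CA·AB·AB
    A ↦ CA
    B ↦ CD
    C ↦ AB
    D ↦ AB

A->CA, B->CD, C->AB, D->AB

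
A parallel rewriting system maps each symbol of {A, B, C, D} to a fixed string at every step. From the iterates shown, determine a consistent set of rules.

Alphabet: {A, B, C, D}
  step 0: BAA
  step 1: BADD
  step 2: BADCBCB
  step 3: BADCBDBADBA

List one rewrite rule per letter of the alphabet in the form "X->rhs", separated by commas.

A->D, B->BA, C->D, D->CB

  step 2 ⇒ step 3: BADCBCB ⇒ BA·D·CB·D·BA·D·BA
    A ↦ D
    B ↦ BA
    C ↦ D
    D ↦ CB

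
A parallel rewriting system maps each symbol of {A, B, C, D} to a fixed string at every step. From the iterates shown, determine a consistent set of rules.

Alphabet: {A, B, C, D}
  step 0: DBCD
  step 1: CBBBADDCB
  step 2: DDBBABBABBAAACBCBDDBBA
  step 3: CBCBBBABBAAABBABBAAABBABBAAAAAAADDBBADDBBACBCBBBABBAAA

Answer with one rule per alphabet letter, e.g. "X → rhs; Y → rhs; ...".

  step 2 ⇒ step 3: DDBBABBABBAAACBCBDDBBA ⇒ CB·CB·BBA·BBA·AA·BBA·BBA·AA·BBA·BBA·AA·AA·AA·DD·BBA·DD·BBA·CB·CB·BBA·BBA·AA
    A ↦ AA
    B ↦ BBA
    C ↦ DD
    D ↦ CB

A->AA, B->BBA, C->DD, D->CB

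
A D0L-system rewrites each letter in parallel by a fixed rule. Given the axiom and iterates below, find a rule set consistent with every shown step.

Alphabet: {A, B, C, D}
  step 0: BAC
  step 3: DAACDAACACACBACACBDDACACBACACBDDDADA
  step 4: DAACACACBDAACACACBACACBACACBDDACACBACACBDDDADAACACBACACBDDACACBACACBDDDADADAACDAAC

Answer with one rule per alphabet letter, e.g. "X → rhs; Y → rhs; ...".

A->AC, B->DD, C->ACB, D->DA

  step 3 ⇒ step 4: DAACDAACACACBACACBDDACACBACACBDDDADA ⇒ DA·AC·AC·ACB·DA·AC·AC·ACB·AC·ACB·AC·ACB·DD·AC·ACB·AC·ACB·DD·DA·DA·AC·ACB·AC·ACB·DD·AC·ACB·AC·ACB·DD·DA·DA·DA·AC·DA·AC
    A ↦ AC
    B ↦ DD
    C ↦ ACB
    D ↦ DA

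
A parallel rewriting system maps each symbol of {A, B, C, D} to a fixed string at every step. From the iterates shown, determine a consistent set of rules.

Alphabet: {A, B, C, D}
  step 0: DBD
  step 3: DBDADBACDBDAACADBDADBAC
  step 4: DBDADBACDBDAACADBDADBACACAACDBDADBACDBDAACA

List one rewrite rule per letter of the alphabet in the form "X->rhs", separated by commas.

A->AC, B->DA, C->A, D->DB

  step 3 ⇒ step 4: DBDADBACDBDAACADBDADBAC ⇒ DB·DA·DB·AC·DB·DA·AC·A·DB·DA·DB·AC·AC·A·AC·DB·DA·DB·AC·DB·DA·AC·A
    A ↦ AC
    B ↦ DA
    C ↦ A
    D ↦ DB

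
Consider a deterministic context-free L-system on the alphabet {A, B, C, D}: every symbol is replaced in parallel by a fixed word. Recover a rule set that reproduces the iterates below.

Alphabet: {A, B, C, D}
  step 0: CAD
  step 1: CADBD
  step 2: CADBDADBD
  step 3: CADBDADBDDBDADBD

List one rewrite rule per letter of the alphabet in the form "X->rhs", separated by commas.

A->D, B->AD, C->CA, D->BD

  step 2 ⇒ step 3: CADBDADBD ⇒ CA·D·BD·AD·BD·D·BD·AD·BD
    A ↦ D
    B ↦ AD
    C ↦ CA
    D ↦ BD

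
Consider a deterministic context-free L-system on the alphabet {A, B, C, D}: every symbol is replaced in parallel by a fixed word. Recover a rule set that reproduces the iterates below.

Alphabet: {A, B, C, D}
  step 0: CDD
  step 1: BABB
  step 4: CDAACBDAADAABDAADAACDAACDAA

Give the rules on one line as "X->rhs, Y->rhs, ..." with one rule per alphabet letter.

  step 0 ⇒ step 1: CDD ⇒ BA·B·B
    C ↦ BA
    D ↦ B
    A ↦ DAA  (constrained at step 1)
    B ↦ C  (constrained at step 1)

A->DAA, B->C, C->BA, D->B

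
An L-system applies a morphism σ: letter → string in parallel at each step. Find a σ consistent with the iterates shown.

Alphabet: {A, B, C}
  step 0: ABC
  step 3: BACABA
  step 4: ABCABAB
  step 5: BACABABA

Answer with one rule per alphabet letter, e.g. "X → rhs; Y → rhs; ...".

A->B, B->A, C->CA

  step 4 ⇒ step 5: ABCABAB ⇒ B·A·CA·B·A·B·A
    A ↦ B
    B ↦ A
    C ↦ CA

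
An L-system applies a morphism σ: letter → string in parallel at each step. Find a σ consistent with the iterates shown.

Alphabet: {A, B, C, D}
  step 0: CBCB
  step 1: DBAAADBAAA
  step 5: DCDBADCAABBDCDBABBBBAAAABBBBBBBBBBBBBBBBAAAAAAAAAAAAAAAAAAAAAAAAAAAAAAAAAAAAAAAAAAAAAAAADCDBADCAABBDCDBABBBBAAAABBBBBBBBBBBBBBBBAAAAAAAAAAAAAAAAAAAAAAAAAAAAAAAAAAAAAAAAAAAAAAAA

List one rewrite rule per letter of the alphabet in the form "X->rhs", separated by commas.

A->BB, B->AA, C->DBA, D->DC

  step 0 ⇒ step 1: CBCB ⇒ DBA·AA·DBA·AA
    B ↦ AA
    C ↦ DBA
    A ↦ BB  (constrained at step 1)
    D ↦ DC  (constrained at step 1)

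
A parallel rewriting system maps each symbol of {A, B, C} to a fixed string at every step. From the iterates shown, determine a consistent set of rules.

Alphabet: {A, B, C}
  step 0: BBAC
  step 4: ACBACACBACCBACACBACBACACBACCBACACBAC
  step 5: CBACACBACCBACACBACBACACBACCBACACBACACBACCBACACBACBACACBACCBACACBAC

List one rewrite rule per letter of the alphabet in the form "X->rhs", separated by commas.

A->C, B->A, C->BAC

  step 4 ⇒ step 5: ACBACACBACCBACACBACBACACBACCBACACBAC ⇒ C·BAC·A·C·BAC·C·BAC·A·C·BAC·BAC·A·C·BAC·C·BAC·A·C·BAC·A·C·BAC·C·BAC·A·C·BAC·BAC·A·C·BAC·C·BAC·A·C·BAC
    A ↦ C
    B ↦ A
    C ↦ BAC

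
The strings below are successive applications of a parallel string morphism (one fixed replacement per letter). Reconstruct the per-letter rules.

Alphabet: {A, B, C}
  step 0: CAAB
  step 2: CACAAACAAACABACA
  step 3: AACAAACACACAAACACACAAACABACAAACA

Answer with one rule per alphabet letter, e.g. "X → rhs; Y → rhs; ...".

  step 2 ⇒ step 3: CACAAACAAACABACA ⇒ AA·CA·AA·CA·CA·CA·AA·CA·CA·CA·AA·CA·BA·CA·AA·CA
    A ↦ CA
    B ↦ BA
    C ↦ AA

A->CA, B->BA, C->AA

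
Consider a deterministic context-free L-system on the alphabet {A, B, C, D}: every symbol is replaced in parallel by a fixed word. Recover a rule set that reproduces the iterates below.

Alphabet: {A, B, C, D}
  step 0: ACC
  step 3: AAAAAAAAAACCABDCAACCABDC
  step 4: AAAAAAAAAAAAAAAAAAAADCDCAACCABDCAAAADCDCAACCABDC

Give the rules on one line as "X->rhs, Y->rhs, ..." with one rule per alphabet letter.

  step 3 ⇒ step 4: AAAAAAAAAACCABDCAACCABDC ⇒ AA·AA·AA·AA·AA·AA·AA·AA·AA·AA·DC·DC·AA·CC·AB·DC·AA·AA·DC·DC·AA·CC·AB·DC
    A ↦ AA
    B ↦ CC
    C ↦ DC
    D ↦ AB

A->AA, B->CC, C->DC, D->AB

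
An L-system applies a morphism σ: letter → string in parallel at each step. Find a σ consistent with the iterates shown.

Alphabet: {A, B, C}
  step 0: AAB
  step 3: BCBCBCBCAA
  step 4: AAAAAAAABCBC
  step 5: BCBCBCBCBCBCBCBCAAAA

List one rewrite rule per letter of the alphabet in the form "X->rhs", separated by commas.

  step 4 ⇒ step 5: AAAAAAAABCBC ⇒ BC·BC·BC·BC·BC·BC·BC·BC·A·A·A·A
    A ↦ BC
    B ↦ A
    C ↦ A

A->BC, B->A, C->A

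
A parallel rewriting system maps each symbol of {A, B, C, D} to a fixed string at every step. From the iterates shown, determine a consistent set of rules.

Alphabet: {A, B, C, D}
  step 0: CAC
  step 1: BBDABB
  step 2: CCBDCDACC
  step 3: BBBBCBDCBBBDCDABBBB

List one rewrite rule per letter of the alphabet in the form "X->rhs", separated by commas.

  step 2 ⇒ step 3: CCBDCDACC ⇒ BB·BB·C·BDC·BB·BDC·DA·BB·BB
    A ↦ DA
    B ↦ C
    C ↦ BB
    D ↦ BDC

A->DA, B->C, C->BB, D->BDC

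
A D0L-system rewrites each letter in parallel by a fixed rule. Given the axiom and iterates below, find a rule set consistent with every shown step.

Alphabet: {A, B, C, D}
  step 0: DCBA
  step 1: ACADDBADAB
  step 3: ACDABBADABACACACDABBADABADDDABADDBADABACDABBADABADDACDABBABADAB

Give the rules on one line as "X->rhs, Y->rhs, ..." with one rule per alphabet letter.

  step 0 ⇒ step 1: DCBA ⇒ AC·ADD·BA·DAB
    A ↦ DAB
    B ↦ BA
    C ↦ ADD
    D ↦ AC

A->DAB, B->BA, C->ADD, D->AC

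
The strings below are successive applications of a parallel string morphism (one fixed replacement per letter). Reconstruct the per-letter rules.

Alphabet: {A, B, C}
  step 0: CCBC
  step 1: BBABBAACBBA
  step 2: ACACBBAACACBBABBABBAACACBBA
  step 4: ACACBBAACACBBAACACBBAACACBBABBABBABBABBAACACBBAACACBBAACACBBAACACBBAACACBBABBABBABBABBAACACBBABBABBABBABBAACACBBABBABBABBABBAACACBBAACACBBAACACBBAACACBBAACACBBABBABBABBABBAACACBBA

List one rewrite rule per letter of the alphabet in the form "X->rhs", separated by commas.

  step 1 ⇒ step 2: BBABBAACBBA ⇒ AC·AC·BBA·AC·AC·BBA·BBA·BBA·AC·AC·BBA
    A ↦ BBA
    B ↦ AC
    C ↦ BBA

A->BBA, B->AC, C->BBA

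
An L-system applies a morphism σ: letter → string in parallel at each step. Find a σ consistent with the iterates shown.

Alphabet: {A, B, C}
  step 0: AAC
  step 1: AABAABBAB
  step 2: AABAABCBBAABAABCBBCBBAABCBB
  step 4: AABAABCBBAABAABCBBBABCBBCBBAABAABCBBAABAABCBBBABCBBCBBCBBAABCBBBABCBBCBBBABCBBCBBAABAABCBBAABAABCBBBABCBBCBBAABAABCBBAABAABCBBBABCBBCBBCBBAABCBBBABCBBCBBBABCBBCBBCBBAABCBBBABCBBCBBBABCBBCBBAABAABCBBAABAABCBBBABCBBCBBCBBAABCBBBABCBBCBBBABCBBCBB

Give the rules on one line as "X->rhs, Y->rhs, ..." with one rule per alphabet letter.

A->AAB, B->CBB, C->BAB

  step 1 ⇒ step 2: AABAABBAB ⇒ AAB·AAB·CBB·AAB·AAB·CBB·CBB·AAB·CBB
    A ↦ AAB
    B ↦ CBB
  step 0 ⇒ step 1: AAC ⇒ AAB·AAB·BAB
    C ↦ BAB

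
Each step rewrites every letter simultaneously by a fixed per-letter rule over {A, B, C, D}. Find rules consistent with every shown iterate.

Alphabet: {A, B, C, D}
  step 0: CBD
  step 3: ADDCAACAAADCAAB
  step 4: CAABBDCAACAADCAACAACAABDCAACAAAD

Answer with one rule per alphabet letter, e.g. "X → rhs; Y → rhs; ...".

A->CAA, B->AD, C->D, D->B

  step 3 ⇒ step 4: ADDCAACAAADCAAB ⇒ CAA·B·B·D·CAA·CAA·D·CAA·CAA·CAA·B·D·CAA·CAA·AD
    A ↦ CAA
    B ↦ AD
    C ↦ D
    D ↦ B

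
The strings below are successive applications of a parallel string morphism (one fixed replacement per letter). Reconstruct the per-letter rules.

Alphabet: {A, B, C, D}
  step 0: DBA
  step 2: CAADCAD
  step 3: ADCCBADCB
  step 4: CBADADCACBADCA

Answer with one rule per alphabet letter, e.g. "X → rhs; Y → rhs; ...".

  step 3 ⇒ step 4: ADCCBADCB ⇒ C·B·AD·AD·CA·C·B·AD·CA
    A ↦ C
    B ↦ CA
    C ↦ AD
    D ↦ B

A->C, B->CA, C->AD, D->B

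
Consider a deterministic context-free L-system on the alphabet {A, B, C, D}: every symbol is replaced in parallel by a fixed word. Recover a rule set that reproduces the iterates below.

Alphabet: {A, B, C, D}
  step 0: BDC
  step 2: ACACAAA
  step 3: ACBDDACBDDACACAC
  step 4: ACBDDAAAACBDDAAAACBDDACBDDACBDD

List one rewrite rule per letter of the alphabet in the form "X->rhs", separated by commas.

A->AC, B->A, C->BDD, D->A

  step 3 ⇒ step 4: ACBDDACBDDACACAC ⇒ AC·BDD·A·A·A·AC·BDD·A·A·A·AC·BDD·AC·BDD·AC·BDD
    A ↦ AC
    B ↦ A
    C ↦ BDD
    D ↦ A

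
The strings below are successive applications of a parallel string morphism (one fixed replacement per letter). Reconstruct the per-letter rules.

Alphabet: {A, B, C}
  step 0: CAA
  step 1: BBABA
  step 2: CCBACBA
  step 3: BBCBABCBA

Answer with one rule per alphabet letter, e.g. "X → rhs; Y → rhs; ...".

  step 2 ⇒ step 3: CCBACBA ⇒ B·B·C·BA·B·C·BA
    A ↦ BA
    B ↦ C
    C ↦ B

A->BA, B->C, C->B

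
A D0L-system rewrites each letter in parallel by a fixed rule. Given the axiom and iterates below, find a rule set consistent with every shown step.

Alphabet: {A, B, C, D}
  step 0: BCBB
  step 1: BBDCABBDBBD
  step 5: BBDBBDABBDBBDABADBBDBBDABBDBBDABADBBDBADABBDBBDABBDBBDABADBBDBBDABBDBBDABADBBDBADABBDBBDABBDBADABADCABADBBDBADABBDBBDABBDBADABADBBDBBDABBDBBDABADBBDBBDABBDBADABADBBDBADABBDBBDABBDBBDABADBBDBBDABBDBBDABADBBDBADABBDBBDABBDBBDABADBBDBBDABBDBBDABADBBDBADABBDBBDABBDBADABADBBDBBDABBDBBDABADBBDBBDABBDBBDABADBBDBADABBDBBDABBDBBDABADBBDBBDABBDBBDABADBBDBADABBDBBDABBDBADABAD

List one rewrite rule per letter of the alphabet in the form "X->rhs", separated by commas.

A->BAD, B->BBD, C->CA, D->A

  step 0 ⇒ step 1: BCBB ⇒ BBD·CA·BBD·BBD
    B ↦ BBD
    C ↦ CA
    A ↦ BAD  (constrained at step 1)
    D ↦ A  (constrained at step 1)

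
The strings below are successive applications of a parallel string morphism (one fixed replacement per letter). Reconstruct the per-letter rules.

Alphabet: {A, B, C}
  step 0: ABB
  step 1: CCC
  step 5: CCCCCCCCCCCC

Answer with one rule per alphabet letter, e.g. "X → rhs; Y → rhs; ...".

  step 0 ⇒ step 1: ABB ⇒ C·C·C
    A ↦ C
    B ↦ C
    C ↦ AB  (constrained at step 1)

A->C, B->C, C->AB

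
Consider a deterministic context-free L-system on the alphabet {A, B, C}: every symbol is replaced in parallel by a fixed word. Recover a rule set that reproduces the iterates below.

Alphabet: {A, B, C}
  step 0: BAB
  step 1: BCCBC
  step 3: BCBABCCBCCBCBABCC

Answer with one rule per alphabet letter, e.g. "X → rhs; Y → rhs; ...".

  step 0 ⇒ step 1: BAB ⇒ BC·C·BC
    A ↦ C
    B ↦ BC
    C ↦ BA  (constrained at step 1)

A->C, B->BC, C->BA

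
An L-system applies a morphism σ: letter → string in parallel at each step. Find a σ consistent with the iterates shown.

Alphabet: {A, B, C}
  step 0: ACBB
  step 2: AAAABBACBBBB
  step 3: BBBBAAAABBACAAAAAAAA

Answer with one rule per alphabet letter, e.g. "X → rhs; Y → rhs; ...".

A->B, B->AA, C->BAC

  step 2 ⇒ step 3: AAAABBACBBBB ⇒ B·B·B·B·AA·AA·B·BAC·AA·AA·AA·AA
    A ↦ B
    B ↦ AA
    C ↦ BAC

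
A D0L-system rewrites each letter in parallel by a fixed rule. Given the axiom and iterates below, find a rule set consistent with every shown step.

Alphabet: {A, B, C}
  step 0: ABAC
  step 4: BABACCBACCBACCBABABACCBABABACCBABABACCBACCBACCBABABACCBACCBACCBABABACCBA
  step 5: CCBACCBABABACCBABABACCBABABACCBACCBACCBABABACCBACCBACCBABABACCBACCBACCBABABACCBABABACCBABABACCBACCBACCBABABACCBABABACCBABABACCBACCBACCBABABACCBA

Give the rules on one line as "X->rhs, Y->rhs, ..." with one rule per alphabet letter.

A->CBA, B->C, C->BA

  step 4 ⇒ step 5: BABACCBACCBACCBABABACCBABABACCBABABACCBACCBACCBABABACCBACCBACCBABABACCBA ⇒ C·CBA·C·CBA·BA·BA·C·CBA·BA·BA·C·CBA·BA·BA·C·CBA·C·CBA·C·CBA·BA·BA·C·CBA·C·CBA·C·CBA·BA·BA·C·CBA·C·CBA·C·CBA·BA·BA·C·CBA·BA·BA·C·CBA·BA·BA·C·CBA·C·CBA·C·CBA·BA·BA·C·CBA·BA·BA·C·CBA·BA·BA·C·CBA·C·CBA·C·CBA·BA·BA·C·CBA
    A ↦ CBA
    B ↦ C
    C ↦ BA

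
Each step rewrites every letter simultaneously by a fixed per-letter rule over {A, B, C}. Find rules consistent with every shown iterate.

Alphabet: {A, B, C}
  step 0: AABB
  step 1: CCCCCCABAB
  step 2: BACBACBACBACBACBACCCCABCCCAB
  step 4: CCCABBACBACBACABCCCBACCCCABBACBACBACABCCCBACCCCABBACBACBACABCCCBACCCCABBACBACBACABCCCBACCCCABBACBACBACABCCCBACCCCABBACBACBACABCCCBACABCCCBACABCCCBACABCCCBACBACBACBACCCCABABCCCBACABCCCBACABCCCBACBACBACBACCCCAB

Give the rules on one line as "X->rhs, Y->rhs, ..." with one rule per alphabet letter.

  step 1 ⇒ step 2: CCCCCCABAB ⇒ BAC·BAC·BAC·BAC·BAC·BAC·CCC·AB·CCC·AB
    A ↦ CCC
    B ↦ AB
    C ↦ BAC

A->CCC, B->AB, C->BAC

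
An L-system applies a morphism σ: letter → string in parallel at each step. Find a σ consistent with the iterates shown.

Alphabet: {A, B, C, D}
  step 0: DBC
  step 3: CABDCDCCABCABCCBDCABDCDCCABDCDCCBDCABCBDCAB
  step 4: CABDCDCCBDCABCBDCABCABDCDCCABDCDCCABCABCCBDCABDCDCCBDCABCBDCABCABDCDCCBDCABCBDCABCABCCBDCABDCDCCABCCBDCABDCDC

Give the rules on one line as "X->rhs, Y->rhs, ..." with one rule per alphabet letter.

  step 3 ⇒ step 4: CABDCDCCABCABCCBDCABDCDCCABDCDCCBDCABCBDCAB ⇒ CAB·DCD·C·CBD·CAB·CBD·CAB·CAB·DCD·C·CAB·DCD·C·CAB·CAB·C·CBD·CAB·DCD·C·CBD·CAB·CBD·CAB·CAB·DCD·C·CBD·CAB·CBD·CAB·CAB·C·CBD·CAB·DCD·C·CAB·C·CBD·CAB·DCD·C
    A ↦ DCD
    B ↦ C
    C ↦ CAB
    D ↦ CBD

A->DCD, B->C, C->CAB, D->CBD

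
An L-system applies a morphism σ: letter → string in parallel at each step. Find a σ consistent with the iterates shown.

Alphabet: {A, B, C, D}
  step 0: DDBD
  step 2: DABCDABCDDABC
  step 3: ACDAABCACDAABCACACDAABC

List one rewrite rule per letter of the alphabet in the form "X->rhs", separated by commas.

A->D, B->A, C->ABC, D->AC

  step 2 ⇒ step 3: DABCDABCDDABC ⇒ AC·D·A·ABC·AC·D·A·ABC·AC·AC·D·A·ABC
    A ↦ D
    B ↦ A
    C ↦ ABC
    D ↦ AC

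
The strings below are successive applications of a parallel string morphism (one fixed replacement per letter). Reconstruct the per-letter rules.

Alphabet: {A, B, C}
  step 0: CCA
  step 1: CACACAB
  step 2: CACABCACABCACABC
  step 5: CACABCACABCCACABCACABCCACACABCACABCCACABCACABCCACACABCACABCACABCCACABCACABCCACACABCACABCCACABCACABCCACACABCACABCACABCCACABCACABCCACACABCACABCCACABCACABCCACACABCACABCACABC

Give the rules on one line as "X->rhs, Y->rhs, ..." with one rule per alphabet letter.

A->CAB, B->C, C->CA

  step 1 ⇒ step 2: CACACAB ⇒ CA·CAB·CA·CAB·CA·CAB·C
    A ↦ CAB
    B ↦ C
    C ↦ CA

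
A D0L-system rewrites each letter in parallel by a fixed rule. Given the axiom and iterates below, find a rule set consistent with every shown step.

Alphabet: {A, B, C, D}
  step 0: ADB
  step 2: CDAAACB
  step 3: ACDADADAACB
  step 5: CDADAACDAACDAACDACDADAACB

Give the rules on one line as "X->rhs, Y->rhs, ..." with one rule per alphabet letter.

A->DA, B->CB, C->A, D->C

  step 2 ⇒ step 3: CDAAACB ⇒ A·C·DA·DA·DA·A·CB
    A ↦ DA
    B ↦ CB
    C ↦ A
    D ↦ C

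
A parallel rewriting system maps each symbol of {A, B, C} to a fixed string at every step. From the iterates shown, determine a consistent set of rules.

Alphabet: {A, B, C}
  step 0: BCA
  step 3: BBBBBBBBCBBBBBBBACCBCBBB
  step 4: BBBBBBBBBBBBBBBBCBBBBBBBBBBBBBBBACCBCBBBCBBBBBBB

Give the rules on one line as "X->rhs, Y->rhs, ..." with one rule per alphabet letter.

  step 3 ⇒ step 4: BBBBBBBBCBBBBBBBACCBCBBB ⇒ BB·BB·BB·BB·BB·BB·BB·BB·CB·BB·BB·BB·BB·BB·BB·BB·AC·CB·CB·BB·CB·BB·BB·BB
    A ↦ AC
    B ↦ BB
    C ↦ CB

A->AC, B->BB, C->CB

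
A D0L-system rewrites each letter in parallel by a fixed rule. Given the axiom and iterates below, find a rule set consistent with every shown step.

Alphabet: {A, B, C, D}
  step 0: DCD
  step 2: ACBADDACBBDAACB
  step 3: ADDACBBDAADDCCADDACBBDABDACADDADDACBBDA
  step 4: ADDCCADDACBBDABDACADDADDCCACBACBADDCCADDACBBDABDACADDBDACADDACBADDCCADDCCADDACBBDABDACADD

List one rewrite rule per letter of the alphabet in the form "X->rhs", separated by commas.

  step 3 ⇒ step 4: ADDACBBDAADDCCADDACBBDABDACADDADDACBBDA ⇒ ADD·C·C·ADD·ACB·BDA·BDA·C·ADD·ADD·C·C·ACB·ACB·ADD·C·C·ADD·ACB·BDA·BDA·C·ADD·BDA·C·ADD·ACB·ADD·C·C·ADD·C·C·ADD·ACB·BDA·BDA·C·ADD
    A ↦ ADD
    B ↦ BDA
    C ↦ ACB
    D ↦ C

A->ADD, B->BDA, C->ACB, D->C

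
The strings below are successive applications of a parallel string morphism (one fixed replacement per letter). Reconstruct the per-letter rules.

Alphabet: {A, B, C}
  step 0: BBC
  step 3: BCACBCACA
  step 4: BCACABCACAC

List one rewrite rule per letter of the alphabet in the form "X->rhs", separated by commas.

A->C, B->BC, C->A

  step 3 ⇒ step 4: BCACBCACA ⇒ BC·A·C·A·BC·A·C·A·C
    A ↦ C
    B ↦ BC
    C ↦ A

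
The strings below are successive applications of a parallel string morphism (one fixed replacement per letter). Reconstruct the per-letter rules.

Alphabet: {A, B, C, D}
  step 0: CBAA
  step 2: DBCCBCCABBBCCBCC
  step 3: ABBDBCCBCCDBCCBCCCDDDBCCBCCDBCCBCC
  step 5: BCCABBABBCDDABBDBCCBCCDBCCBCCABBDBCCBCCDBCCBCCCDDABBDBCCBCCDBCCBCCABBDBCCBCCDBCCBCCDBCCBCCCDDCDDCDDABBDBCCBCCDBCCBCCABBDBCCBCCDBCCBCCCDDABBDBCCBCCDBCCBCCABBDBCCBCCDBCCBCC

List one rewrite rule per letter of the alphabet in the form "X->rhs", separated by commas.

  step 2 ⇒ step 3: DBCCBCCABBBCCBCC ⇒ ABB·D·BCC·BCC·D·BCC·BCC·C·D·D·D·BCC·BCC·D·BCC·BCC
    A ↦ C
    B ↦ D
    C ↦ BCC
    D ↦ ABB

A->C, B->D, C->BCC, D->ABB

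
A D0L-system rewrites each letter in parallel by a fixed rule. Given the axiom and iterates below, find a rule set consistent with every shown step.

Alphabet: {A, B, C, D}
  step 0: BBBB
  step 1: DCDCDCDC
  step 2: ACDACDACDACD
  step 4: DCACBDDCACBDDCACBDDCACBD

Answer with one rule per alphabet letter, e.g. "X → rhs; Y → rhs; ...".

A->B, B->DC, C->D, D->AC

  step 1 ⇒ step 2: DCDCDCDC ⇒ AC·D·AC·D·AC·D·AC·D
    C ↦ D
    D ↦ AC
    A ↦ B  (constrained at step 2)
  step 0 ⇒ step 1: BBBB ⇒ DC·DC·DC·DC
    B ↦ DC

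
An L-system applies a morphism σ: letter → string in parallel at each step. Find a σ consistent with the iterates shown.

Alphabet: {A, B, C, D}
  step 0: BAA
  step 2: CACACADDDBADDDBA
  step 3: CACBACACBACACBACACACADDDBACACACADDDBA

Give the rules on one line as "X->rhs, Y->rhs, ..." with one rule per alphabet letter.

  step 2 ⇒ step 3: CACACADDDBADDDBA ⇒ CAC·BA·CAC·BA·CAC·BA·CA·CA·CA·DDD·BA·CA·CA·CA·DDD·BA
    A ↦ BA
    B ↦ DDD
    C ↦ CAC
    D ↦ CA

A->BA, B->DDD, C->CAC, D->CA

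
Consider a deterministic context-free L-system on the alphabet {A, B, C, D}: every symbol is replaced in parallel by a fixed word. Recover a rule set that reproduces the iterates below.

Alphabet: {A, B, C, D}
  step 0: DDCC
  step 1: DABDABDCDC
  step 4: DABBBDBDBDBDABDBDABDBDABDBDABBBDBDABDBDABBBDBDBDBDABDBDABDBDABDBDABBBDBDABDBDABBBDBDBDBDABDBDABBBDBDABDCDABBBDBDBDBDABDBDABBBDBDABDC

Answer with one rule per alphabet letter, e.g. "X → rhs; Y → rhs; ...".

  step 0 ⇒ step 1: DDCC ⇒ DAB·DAB·DC·DC
    C ↦ DC
    D ↦ DAB
    A ↦ BB  (constrained at step 1)
    B ↦ DB  (constrained at step 1)

A->BB, B->DB, C->DC, D->DAB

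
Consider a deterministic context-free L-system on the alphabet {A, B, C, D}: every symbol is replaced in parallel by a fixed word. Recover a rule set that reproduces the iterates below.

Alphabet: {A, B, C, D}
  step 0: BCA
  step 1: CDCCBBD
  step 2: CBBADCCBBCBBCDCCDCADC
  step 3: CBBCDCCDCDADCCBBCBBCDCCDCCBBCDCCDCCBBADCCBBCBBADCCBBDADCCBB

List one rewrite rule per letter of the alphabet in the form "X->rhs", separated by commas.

A->D, B->CDC, C->CBB, D->ADC

  step 2 ⇒ step 3: CBBADCCBBCBBCDCCDCADC ⇒ CBB·CDC·CDC·D·ADC·CBB·CBB·CDC·CDC·CBB·CDC·CDC·CBB·ADC·CBB·CBB·ADC·CBB·D·ADC·CBB
    A ↦ D
    B ↦ CDC
    C ↦ CBB
    D ↦ ADC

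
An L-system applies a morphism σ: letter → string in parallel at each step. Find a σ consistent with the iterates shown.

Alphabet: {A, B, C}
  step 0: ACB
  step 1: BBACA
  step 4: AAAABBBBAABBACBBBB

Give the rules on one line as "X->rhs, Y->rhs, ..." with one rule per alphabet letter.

  step 0 ⇒ step 1: ACB ⇒ BB·AC·A
    A ↦ BB
    B ↦ A
    C ↦ AC

A->BB, B->A, C->AC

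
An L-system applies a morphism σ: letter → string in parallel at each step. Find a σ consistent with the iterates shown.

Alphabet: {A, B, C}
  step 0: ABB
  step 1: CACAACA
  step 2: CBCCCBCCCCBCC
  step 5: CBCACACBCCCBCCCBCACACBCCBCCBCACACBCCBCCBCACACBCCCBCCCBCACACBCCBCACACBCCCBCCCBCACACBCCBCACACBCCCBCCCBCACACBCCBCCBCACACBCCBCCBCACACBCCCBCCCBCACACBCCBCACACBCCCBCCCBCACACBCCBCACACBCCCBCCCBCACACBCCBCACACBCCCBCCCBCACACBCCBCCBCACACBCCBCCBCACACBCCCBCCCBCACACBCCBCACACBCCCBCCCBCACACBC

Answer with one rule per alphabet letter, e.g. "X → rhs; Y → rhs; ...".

  step 1 ⇒ step 2: CACAACA ⇒ CBC·C·CBC·C·C·CBC·C
    A ↦ C
    C ↦ CBC
  step 0 ⇒ step 1: ABB ⇒ C·ACA·ACA
    B ↦ ACA

A->C, B->ACA, C->CBC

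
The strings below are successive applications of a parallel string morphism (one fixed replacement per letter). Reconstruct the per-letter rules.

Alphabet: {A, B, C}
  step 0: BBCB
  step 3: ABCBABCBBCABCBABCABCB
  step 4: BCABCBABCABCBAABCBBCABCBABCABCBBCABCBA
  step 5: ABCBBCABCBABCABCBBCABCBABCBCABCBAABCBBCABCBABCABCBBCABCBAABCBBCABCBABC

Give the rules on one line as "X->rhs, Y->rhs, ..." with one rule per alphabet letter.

  step 4 ⇒ step 5: BCABCBABCABCBAABCBBCABCBABCABCBBCABCBA ⇒ A·BCB·BC·A·BCB·A·BC·A·BCB·BC·A·BCB·A·BC·BC·A·BCB·A·A·BCB·BC·A·BCB·A·BC·A·BCB·BC·A·BCB·A·A·BCB·BC·A·BCB·A·BC
    A ↦ BC
    B ↦ A
    C ↦ BCB

A->BC, B->A, C->BCB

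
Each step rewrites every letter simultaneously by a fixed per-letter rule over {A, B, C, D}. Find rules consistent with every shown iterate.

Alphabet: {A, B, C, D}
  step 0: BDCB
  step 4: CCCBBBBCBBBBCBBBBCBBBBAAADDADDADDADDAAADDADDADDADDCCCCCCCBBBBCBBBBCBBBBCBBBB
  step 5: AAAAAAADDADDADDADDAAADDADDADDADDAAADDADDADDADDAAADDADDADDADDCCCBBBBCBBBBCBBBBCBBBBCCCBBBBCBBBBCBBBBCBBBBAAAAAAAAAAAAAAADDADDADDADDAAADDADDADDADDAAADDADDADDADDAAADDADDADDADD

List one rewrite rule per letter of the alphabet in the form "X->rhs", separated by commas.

  step 4 ⇒ step 5: CCCBBBBCBBBBCBBBBCBBBBAAADDADDADDADDAAADDADDADDADDCCCCCCCBBBBCBBBBCBBBBCBBBB ⇒ AA·AA·AA·ADD·ADD·ADD·ADD·AA·ADD·ADD·ADD·ADD·AA·ADD·ADD·ADD·ADD·AA·ADD·ADD·ADD·ADD·C·C·C·BB·BB·C·BB·BB·C·BB·BB·C·BB·BB·C·C·C·BB·BB·C·BB·BB·C·BB·BB·C·BB·BB·AA·AA·AA·AA·AA·AA·AA·ADD·ADD·ADD·ADD·AA·ADD·ADD·ADD·ADD·AA·ADD·ADD·ADD·ADD·AA·ADD·ADD·ADD·ADD
    A ↦ C
    B ↦ ADD
    C ↦ AA
    D ↦ BB

A->C, B->ADD, C->AA, D->BB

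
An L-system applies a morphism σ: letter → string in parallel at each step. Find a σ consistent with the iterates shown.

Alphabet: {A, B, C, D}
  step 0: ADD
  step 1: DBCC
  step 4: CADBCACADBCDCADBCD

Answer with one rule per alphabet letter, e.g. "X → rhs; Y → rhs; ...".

  step 0 ⇒ step 1: ADD ⇒ DB·C·C
    A ↦ DB
    D ↦ C
    B ↦ D  (constrained at step 1)
    C ↦ CA  (constrained at step 1)

A->DB, B->D, C->CA, D->C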